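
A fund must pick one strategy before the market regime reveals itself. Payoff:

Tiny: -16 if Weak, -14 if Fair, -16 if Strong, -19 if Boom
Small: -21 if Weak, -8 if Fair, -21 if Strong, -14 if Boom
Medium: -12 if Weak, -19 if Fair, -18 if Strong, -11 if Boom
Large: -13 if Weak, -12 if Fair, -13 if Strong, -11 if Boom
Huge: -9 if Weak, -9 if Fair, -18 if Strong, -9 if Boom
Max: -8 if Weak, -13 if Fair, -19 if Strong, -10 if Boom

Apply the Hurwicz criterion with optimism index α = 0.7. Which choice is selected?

Tiny: 0.7·(-14) + 0.3·(-19) = -15.5
Small: 0.7·(-8) + 0.3·(-21) = -11.9
Medium: 0.7·(-11) + 0.3·(-19) = -13.4
Large: 0.7·(-11) + 0.3·(-13) = -11.6
Huge: 0.7·(-9) + 0.3·(-18) = -11.7
Max: 0.7·(-8) + 0.3·(-19) = -11.3
Highest Hurwicz score = -11.3 → Max.

Max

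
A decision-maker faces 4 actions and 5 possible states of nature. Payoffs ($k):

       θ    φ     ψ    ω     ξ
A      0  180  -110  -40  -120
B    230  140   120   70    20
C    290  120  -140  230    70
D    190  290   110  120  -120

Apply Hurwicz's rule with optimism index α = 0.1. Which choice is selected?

B

A: 0.1·180 + 0.9·(-120) = -90
B: 0.1·230 + 0.9·20 = 41
C: 0.1·290 + 0.9·(-140) = -97
D: 0.1·290 + 0.9·(-120) = -79
Highest Hurwicz score = 41 → B.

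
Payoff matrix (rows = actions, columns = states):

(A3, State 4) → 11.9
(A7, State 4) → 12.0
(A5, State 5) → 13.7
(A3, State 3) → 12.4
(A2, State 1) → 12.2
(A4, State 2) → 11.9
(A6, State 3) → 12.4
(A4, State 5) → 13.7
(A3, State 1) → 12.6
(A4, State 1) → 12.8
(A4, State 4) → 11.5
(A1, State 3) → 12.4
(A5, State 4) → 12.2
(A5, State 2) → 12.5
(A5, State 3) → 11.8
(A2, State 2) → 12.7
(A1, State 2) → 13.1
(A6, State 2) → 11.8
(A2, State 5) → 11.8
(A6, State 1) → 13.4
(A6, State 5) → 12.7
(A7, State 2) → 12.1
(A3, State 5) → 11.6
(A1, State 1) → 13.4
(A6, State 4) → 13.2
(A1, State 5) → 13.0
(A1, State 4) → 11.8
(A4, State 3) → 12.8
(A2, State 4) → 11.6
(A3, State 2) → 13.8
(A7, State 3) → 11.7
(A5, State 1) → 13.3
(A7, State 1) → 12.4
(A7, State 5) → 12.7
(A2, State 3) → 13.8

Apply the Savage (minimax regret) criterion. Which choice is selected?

A1

Column bests: State 1=13.4, State 2=13.8, State 3=13.8, State 4=13.2, State 5=13.7.
A1 regrets: 0.0, 0.7, 1.4, 1.4, 0.7 → max 1.4
A2 regrets: 1.2, 1.1, 0.0, 1.6, 1.9 → max 1.9
A3 regrets: 0.8, 0.0, 1.4, 1.3, 2.1 → max 2.1
A4 regrets: 0.6, 1.9, 1.0, 1.7, 0.0 → max 1.9
A5 regrets: 0.1, 1.3, 2.0, 1.0, 0.0 → max 2.0
A6 regrets: 0.0, 2.0, 1.4, 0.0, 1.0 → max 2.0
A7 regrets: 1.0, 1.7, 2.1, 1.2, 1.0 → max 2.1
Smallest max regret = 1.4 → A1.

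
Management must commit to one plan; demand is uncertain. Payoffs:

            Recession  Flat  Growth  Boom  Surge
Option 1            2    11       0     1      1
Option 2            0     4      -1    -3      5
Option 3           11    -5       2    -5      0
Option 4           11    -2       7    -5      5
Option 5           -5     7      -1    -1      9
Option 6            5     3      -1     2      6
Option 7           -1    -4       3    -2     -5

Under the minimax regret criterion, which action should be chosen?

Option 6

Column bests: Recession=11, Flat=11, Growth=7, Boom=2, Surge=9.
Option 1 regrets: 9, 0, 7, 1, 8 → max 9
Option 2 regrets: 11, 7, 8, 5, 4 → max 11
Option 3 regrets: 0, 16, 5, 7, 9 → max 16
Option 4 regrets: 0, 13, 0, 7, 4 → max 13
Option 5 regrets: 16, 4, 8, 3, 0 → max 16
Option 6 regrets: 6, 8, 8, 0, 3 → max 8
Option 7 regrets: 12, 15, 4, 4, 14 → max 15
Smallest max regret = 8 → Option 6.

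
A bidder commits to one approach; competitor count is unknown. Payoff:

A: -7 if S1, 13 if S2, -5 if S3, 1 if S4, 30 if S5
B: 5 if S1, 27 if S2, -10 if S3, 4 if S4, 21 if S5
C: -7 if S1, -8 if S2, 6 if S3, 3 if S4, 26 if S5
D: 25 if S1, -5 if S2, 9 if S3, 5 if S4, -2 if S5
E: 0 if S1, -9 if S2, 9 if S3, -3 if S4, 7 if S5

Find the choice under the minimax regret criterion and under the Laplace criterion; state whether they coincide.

Column bests: S1=25, S2=27, S3=9, S4=5, S5=30.
A regrets: 32, 14, 14, 4, 0 → max 32
B regrets: 20, 0, 19, 1, 9 → max 20
C regrets: 32, 35, 3, 2, 4 → max 35
D regrets: 0, 32, 0, 0, 32 → max 32
E regrets: 25, 36, 0, 8, 23 → max 36
Smallest max regret = 20 → B.
Row averages: A=6.4, B=9.4, C=4, D=6.4, E=0.8
Highest average = 9.4 → B.

minimax regret → B; laplace → B (agree)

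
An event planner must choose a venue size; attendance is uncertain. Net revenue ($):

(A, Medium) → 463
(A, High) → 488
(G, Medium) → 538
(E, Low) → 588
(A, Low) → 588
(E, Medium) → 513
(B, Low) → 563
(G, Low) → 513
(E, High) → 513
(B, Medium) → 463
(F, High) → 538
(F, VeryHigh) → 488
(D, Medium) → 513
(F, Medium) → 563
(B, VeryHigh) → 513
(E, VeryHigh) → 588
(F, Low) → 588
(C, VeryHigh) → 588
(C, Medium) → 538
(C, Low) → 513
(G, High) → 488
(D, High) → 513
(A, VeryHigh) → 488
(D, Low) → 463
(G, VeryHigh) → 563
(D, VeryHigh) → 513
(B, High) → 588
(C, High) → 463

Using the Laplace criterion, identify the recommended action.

E

Row averages: A=506.75, B=531.75, C=525.5, D=500.5, E=550.5, F=544.25, G=525.5
Highest average = 550.5 → E.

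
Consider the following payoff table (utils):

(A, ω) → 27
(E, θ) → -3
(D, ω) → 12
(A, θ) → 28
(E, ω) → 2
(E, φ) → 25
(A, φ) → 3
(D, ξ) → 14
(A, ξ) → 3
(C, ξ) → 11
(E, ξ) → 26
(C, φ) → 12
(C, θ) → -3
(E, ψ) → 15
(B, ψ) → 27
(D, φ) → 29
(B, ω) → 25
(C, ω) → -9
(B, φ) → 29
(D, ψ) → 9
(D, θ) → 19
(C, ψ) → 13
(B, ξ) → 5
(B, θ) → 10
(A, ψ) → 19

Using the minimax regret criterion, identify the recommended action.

D

Column bests: θ=28, φ=29, ψ=27, ω=27, ξ=26.
A regrets: 0, 26, 8, 0, 23 → max 26
B regrets: 18, 0, 0, 2, 21 → max 21
C regrets: 31, 17, 14, 36, 15 → max 36
D regrets: 9, 0, 18, 15, 12 → max 18
E regrets: 31, 4, 12, 25, 0 → max 31
Smallest max regret = 18 → D.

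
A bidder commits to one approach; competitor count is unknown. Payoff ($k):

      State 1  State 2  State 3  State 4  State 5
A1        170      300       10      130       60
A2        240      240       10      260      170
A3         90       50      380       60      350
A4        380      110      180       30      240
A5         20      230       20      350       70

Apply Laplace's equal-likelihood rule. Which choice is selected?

A4

Row averages: A1=134, A2=184, A3=186, A4=188, A5=138
Highest average = 188 → A4.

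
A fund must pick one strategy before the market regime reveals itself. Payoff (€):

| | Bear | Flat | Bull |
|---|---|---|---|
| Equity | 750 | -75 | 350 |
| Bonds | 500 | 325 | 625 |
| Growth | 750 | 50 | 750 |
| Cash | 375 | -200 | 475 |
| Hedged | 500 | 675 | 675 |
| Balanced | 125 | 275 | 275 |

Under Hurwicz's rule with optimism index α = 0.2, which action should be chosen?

Equity: 0.2·750 + 0.8·(-75) = 90
Bonds: 0.2·625 + 0.8·325 = 385
Growth: 0.2·750 + 0.8·50 = 190
Cash: 0.2·475 + 0.8·(-200) = -65
Hedged: 0.2·675 + 0.8·500 = 535
Balanced: 0.2·275 + 0.8·125 = 155
Highest Hurwicz score = 535 → Hedged.

Hedged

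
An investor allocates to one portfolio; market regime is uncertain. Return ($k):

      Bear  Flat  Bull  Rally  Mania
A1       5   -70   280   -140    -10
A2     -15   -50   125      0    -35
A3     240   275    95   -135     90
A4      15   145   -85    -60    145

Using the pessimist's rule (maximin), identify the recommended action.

Row minima: A1=-140, A2=-50, A3=-135, A4=-85
Best worst-case = -50 → A2.

A2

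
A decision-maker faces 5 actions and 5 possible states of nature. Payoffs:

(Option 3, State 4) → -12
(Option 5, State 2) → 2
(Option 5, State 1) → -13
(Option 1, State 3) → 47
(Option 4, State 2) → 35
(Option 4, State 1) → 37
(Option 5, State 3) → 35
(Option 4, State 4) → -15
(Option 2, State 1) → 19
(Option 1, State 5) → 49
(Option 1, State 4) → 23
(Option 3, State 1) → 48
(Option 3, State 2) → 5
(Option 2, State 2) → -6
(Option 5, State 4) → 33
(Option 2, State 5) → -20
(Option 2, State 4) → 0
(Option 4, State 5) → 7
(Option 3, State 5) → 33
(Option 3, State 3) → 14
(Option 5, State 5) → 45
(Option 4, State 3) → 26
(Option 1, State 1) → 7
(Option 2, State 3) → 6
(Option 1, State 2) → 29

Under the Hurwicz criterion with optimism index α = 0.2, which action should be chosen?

Option 1

Option 1: 0.2·49 + 0.8·7 = 15.4
Option 2: 0.2·19 + 0.8·(-20) = -12.2
Option 3: 0.2·48 + 0.8·(-12) = 0
Option 4: 0.2·37 + 0.8·(-15) = -4.6
Option 5: 0.2·45 + 0.8·(-13) = -1.4
Highest Hurwicz score = 15.4 → Option 1.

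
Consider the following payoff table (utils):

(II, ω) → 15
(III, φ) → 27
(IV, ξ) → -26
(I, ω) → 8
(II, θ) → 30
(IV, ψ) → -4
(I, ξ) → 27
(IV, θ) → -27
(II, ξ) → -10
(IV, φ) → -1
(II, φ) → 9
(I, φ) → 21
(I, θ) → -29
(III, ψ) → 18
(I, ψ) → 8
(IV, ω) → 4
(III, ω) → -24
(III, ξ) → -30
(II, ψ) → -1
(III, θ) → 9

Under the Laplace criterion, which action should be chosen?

II

Row averages: I=7, II=8.6, III=0, IV=-10.8
Highest average = 8.6 → II.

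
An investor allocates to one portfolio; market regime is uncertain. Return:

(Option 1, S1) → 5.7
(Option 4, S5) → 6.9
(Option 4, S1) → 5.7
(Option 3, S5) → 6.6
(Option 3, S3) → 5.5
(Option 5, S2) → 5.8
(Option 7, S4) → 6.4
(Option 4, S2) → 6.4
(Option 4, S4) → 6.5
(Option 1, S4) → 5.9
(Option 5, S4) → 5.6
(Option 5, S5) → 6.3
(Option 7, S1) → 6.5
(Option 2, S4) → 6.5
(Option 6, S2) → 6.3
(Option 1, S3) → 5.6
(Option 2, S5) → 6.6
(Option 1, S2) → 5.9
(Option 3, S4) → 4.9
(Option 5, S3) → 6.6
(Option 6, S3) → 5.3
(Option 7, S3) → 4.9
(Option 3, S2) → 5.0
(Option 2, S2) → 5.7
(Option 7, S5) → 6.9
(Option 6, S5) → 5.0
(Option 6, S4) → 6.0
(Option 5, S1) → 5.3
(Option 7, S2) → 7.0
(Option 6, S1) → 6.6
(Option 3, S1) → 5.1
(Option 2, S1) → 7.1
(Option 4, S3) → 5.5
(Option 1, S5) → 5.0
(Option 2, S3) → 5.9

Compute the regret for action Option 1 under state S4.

0.6

Best payoff under S4 is 6.5.
Regret = 6.5 − 5.9 = 0.6.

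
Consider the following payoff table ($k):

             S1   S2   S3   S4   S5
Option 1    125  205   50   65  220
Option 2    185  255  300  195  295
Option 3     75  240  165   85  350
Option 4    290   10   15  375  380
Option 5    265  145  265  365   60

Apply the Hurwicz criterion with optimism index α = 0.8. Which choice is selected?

Option 1: 0.8·220 + 0.2·50 = 186
Option 2: 0.8·300 + 0.2·185 = 277
Option 3: 0.8·350 + 0.2·75 = 295
Option 4: 0.8·380 + 0.2·10 = 306
Option 5: 0.8·365 + 0.2·60 = 304
Highest Hurwicz score = 306 → Option 4.

Option 4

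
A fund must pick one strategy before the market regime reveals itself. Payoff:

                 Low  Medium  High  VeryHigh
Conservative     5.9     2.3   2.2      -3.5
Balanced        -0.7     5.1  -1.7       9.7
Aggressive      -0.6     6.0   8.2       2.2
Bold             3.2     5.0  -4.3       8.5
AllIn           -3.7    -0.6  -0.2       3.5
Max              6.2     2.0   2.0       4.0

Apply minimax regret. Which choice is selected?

Max

Column bests: Low=6.2, Medium=6.0, High=8.2, VeryHigh=9.7.
Conservative regrets: 0.3, 3.7, 6.0, 13.2 → max 13.2
Balanced regrets: 6.9, 0.9, 9.9, 0.0 → max 9.9
Aggressive regrets: 6.8, 0.0, 0.0, 7.5 → max 7.5
Bold regrets: 3.0, 1.0, 12.5, 1.2 → max 12.5
AllIn regrets: 9.9, 6.6, 8.4, 6.2 → max 9.9
Max regrets: 0.0, 4.0, 6.2, 5.7 → max 6.2
Smallest max regret = 6.2 → Max.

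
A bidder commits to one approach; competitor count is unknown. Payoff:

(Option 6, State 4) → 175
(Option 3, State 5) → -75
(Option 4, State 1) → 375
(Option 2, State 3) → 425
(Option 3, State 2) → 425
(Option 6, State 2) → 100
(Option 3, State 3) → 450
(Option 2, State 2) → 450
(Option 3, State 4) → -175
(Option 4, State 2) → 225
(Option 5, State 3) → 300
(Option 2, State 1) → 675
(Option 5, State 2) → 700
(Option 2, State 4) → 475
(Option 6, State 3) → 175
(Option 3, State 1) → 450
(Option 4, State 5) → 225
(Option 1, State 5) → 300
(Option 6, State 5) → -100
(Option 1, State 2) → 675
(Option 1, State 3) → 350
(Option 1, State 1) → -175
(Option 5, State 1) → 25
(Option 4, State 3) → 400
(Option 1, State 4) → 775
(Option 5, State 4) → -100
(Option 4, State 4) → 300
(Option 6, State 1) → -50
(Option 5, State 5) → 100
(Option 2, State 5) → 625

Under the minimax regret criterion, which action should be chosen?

Option 2

Column bests: State 1=675, State 2=700, State 3=450, State 4=775, State 5=625.
Option 1 regrets: 850, 25, 100, 0, 325 → max 850
Option 2 regrets: 0, 250, 25, 300, 0 → max 300
Option 3 regrets: 225, 275, 0, 950, 700 → max 950
Option 4 regrets: 300, 475, 50, 475, 400 → max 475
Option 5 regrets: 650, 0, 150, 875, 525 → max 875
Option 6 regrets: 725, 600, 275, 600, 725 → max 725
Smallest max regret = 300 → Option 2.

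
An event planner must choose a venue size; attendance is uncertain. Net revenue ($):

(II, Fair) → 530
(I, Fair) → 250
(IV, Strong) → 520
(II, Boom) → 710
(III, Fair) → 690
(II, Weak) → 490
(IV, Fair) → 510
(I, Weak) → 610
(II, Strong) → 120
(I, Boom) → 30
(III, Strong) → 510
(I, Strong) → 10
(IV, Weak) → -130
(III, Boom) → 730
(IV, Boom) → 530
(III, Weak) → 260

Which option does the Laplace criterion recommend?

Row averages: I=225, II=462.5, III=547.5, IV=357.5
Highest average = 547.5 → III.

III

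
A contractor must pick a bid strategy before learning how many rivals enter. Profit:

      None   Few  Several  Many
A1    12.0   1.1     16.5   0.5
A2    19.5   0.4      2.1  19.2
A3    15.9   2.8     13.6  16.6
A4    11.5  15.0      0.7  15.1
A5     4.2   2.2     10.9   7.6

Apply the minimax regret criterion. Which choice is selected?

A3

Column bests: None=19.5, Few=15.0, Several=16.5, Many=19.2.
A1 regrets: 7.5, 13.9, 0.0, 18.7 → max 18.7
A2 regrets: 0.0, 14.6, 14.4, 0.0 → max 14.6
A3 regrets: 3.6, 12.2, 2.9, 2.6 → max 12.2
A4 regrets: 8.0, 0.0, 15.8, 4.1 → max 15.8
A5 regrets: 15.3, 12.8, 5.6, 11.6 → max 15.3
Smallest max regret = 12.2 → A3.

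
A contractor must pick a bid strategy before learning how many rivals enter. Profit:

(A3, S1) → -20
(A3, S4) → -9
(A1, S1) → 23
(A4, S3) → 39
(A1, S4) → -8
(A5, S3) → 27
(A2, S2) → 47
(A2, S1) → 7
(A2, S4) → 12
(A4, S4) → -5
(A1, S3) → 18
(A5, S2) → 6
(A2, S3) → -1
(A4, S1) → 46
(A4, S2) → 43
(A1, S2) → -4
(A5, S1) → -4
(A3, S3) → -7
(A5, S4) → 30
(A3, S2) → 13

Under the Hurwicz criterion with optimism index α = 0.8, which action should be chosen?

A2

A1: 0.8·23 + 0.2·(-8) = 16.8
A2: 0.8·47 + 0.2·(-1) = 37.4
A3: 0.8·13 + 0.2·(-20) = 6.4
A4: 0.8·46 + 0.2·(-5) = 35.8
A5: 0.8·30 + 0.2·(-4) = 23.2
Highest Hurwicz score = 37.4 → A2.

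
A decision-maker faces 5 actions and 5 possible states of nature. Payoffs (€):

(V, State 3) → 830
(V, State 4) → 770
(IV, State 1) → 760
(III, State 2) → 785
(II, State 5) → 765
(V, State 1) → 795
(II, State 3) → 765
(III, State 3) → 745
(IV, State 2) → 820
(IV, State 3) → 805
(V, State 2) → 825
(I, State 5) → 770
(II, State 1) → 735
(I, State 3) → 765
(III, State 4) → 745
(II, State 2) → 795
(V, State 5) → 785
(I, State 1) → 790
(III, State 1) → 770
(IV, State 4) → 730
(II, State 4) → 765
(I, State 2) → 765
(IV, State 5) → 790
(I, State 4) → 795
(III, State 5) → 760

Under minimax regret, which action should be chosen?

Column bests: State 1=795, State 2=825, State 3=830, State 4=795, State 5=790.
I regrets: 5, 60, 65, 0, 20 → max 65
II regrets: 60, 30, 65, 30, 25 → max 65
III regrets: 25, 40, 85, 50, 30 → max 85
IV regrets: 35, 5, 25, 65, 0 → max 65
V regrets: 0, 0, 0, 25, 5 → max 25
Smallest max regret = 25 → V.

V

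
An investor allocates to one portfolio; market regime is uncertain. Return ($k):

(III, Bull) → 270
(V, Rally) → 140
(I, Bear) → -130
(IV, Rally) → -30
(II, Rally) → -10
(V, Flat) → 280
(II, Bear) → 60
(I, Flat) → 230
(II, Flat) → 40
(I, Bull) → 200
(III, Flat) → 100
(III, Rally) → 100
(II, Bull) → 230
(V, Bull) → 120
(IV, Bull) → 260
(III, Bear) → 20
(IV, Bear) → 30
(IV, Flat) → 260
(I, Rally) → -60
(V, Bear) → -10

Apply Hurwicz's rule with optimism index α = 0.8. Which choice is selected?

V

I: 0.8·230 + 0.2·(-130) = 158
II: 0.8·230 + 0.2·(-10) = 182
III: 0.8·270 + 0.2·20 = 220
IV: 0.8·260 + 0.2·(-30) = 202
V: 0.8·280 + 0.2·(-10) = 222
Highest Hurwicz score = 222 → V.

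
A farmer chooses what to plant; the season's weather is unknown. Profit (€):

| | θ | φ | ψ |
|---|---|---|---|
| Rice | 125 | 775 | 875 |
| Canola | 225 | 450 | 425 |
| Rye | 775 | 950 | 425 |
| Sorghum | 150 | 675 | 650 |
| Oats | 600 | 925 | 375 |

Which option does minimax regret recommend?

Column bests: θ=775, φ=950, ψ=875.
Rice regrets: 650, 175, 0 → max 650
Canola regrets: 550, 500, 450 → max 550
Rye regrets: 0, 0, 450 → max 450
Sorghum regrets: 625, 275, 225 → max 625
Oats regrets: 175, 25, 500 → max 500
Smallest max regret = 450 → Rye.

Rye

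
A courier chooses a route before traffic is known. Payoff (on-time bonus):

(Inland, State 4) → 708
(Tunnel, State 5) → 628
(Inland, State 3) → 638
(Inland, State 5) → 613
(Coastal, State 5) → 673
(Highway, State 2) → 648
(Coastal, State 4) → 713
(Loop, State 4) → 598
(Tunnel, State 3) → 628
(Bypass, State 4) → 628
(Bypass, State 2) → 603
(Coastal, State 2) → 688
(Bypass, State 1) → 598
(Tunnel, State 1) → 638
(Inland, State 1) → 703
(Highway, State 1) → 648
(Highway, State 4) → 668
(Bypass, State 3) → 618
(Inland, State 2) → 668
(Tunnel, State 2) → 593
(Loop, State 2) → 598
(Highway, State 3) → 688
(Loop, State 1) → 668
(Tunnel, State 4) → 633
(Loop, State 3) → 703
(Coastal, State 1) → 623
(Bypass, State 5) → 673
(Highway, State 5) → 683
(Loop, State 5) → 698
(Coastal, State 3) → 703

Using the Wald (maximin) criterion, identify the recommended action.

Highway

Row minima: Highway=648, Coastal=623, Inland=613, Loop=598, Bypass=598, Tunnel=593
Best worst-case = 648 → Highway.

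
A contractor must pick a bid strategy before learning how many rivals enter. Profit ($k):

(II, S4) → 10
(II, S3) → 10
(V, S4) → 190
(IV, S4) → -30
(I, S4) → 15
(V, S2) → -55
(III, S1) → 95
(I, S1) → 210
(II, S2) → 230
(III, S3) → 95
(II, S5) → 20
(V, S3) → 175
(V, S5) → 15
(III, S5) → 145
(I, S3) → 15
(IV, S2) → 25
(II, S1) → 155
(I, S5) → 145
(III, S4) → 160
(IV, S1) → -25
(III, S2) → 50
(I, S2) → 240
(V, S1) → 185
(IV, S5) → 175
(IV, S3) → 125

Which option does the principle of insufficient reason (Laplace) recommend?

Row averages: I=125, II=85, III=109, IV=54, V=102
Highest average = 125 → I.

I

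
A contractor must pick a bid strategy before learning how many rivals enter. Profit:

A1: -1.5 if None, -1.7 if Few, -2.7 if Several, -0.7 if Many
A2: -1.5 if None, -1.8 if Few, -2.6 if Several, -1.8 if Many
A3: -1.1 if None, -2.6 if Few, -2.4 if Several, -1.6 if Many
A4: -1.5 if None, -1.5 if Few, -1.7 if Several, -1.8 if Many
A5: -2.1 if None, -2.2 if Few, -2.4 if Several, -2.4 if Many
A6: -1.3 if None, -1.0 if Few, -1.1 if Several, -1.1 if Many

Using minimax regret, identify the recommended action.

A6

Column bests: None=-1.1, Few=-1.0, Several=-1.1, Many=-0.7.
A1 regrets: 0.4, 0.7, 1.6, 0.0 → max 1.6
A2 regrets: 0.4, 0.8, 1.5, 1.1 → max 1.5
A3 regrets: 0.0, 1.6, 1.3, 0.9 → max 1.6
A4 regrets: 0.4, 0.5, 0.6, 1.1 → max 1.1
A5 regrets: 1.0, 1.2, 1.3, 1.7 → max 1.7
A6 regrets: 0.2, 0.0, 0.0, 0.4 → max 0.4
Smallest max regret = 0.4 → A6.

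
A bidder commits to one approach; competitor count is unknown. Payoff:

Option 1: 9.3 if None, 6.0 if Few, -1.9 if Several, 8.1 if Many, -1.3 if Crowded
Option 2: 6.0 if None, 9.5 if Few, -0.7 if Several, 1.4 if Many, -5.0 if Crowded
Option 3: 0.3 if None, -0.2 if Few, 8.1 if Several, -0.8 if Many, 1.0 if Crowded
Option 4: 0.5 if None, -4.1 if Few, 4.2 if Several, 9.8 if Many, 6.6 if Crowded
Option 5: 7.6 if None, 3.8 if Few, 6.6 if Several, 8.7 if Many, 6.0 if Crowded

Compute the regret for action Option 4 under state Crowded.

Best payoff under Crowded is 6.6.
Regret = 6.6 − 6.6 = 0.0.

0.0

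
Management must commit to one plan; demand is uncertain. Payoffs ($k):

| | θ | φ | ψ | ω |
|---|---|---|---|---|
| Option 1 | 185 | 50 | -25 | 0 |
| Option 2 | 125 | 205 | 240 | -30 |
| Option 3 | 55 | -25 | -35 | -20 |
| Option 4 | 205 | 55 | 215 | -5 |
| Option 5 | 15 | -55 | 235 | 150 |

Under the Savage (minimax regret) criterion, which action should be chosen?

Option 4

Column bests: θ=205, φ=205, ψ=240, ω=150.
Option 1 regrets: 20, 155, 265, 150 → max 265
Option 2 regrets: 80, 0, 0, 180 → max 180
Option 3 regrets: 150, 230, 275, 170 → max 275
Option 4 regrets: 0, 150, 25, 155 → max 155
Option 5 regrets: 190, 260, 5, 0 → max 260
Smallest max regret = 155 → Option 4.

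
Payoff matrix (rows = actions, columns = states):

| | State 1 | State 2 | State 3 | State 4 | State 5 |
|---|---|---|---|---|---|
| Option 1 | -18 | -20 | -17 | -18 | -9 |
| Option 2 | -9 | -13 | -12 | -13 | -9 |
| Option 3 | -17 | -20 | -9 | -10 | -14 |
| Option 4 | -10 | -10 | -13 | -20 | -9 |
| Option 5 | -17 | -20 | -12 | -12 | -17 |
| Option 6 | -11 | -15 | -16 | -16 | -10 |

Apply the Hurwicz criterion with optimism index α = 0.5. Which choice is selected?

Option 2

Option 1: 0.5·(-9) + 0.5·(-20) = -14.5
Option 2: 0.5·(-9) + 0.5·(-13) = -11
Option 3: 0.5·(-9) + 0.5·(-20) = -14.5
Option 4: 0.5·(-9) + 0.5·(-20) = -14.5
Option 5: 0.5·(-12) + 0.5·(-20) = -16
Option 6: 0.5·(-10) + 0.5·(-16) = -13
Highest Hurwicz score = -11 → Option 2.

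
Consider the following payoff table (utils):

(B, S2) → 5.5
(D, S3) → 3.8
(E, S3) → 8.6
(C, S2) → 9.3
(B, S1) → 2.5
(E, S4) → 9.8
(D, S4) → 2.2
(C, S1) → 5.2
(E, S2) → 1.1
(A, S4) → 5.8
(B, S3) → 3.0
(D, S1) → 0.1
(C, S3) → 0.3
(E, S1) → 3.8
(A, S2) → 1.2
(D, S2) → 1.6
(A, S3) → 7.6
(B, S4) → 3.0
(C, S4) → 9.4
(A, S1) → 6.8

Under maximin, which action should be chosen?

B

Row minima: A=1.2, B=2.5, C=0.3, D=0.1, E=1.1
Best worst-case = 2.5 → B.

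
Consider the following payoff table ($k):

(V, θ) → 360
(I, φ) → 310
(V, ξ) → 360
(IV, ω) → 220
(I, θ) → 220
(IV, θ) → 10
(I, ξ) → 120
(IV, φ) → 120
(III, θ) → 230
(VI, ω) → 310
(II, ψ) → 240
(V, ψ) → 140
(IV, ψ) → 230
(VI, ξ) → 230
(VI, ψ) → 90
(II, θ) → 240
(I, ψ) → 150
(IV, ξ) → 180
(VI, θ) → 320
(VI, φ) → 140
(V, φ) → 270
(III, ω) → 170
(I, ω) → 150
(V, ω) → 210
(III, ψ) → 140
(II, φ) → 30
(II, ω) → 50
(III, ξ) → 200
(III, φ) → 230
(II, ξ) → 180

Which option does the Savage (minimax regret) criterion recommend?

V

Column bests: θ=360, φ=310, ψ=240, ω=310, ξ=360.
I regrets: 140, 0, 90, 160, 240 → max 240
II regrets: 120, 280, 0, 260, 180 → max 280
III regrets: 130, 80, 100, 140, 160 → max 160
IV regrets: 350, 190, 10, 90, 180 → max 350
V regrets: 0, 40, 100, 100, 0 → max 100
VI regrets: 40, 170, 150, 0, 130 → max 170
Smallest max regret = 100 → V.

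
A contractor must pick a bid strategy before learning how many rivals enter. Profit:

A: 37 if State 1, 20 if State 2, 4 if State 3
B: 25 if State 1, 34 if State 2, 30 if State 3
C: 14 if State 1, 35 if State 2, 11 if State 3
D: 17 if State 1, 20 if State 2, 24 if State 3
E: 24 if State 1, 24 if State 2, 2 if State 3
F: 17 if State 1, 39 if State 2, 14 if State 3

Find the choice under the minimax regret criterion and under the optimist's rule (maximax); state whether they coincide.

minimax regret → B; maximax → F (disagree)

Column bests: State 1=37, State 2=39, State 3=30.
A regrets: 0, 19, 26 → max 26
B regrets: 12, 5, 0 → max 12
C regrets: 23, 4, 19 → max 23
D regrets: 20, 19, 6 → max 20
E regrets: 13, 15, 28 → max 28
F regrets: 20, 0, 16 → max 20
Smallest max regret = 12 → B.
Row maxima: A=37, B=34, C=35, D=24, E=24, F=39
Best best-case = 39 → F.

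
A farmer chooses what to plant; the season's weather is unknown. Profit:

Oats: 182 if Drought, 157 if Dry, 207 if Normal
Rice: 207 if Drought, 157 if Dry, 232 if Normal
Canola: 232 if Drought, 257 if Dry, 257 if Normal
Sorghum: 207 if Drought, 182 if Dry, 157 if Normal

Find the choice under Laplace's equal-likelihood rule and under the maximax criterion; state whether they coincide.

Row averages: Oats=182, Rice=596/3, Canola=746/3, Sorghum=182
Highest average = 746/3 → Canola.
Row maxima: Oats=207, Rice=232, Canola=257, Sorghum=207
Best best-case = 257 → Canola.

laplace → Canola; maximax → Canola (agree)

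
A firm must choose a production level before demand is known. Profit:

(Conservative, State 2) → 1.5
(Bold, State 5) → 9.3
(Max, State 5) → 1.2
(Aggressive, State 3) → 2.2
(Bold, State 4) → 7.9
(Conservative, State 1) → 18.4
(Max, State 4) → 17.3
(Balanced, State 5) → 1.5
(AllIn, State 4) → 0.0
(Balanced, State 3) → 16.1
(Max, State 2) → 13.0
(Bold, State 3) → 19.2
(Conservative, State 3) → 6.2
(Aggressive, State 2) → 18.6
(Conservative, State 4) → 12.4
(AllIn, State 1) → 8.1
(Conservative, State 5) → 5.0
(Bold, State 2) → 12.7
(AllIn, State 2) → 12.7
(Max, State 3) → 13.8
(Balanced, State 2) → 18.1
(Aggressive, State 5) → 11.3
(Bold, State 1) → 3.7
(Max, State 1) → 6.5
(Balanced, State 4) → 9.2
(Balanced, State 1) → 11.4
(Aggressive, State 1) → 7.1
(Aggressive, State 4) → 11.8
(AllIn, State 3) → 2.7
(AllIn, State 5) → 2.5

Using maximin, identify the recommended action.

Bold

Row minima: Conservative=1.5, Balanced=1.5, Aggressive=2.2, Bold=3.7, AllIn=0.0, Max=1.2
Best worst-case = 3.7 → Bold.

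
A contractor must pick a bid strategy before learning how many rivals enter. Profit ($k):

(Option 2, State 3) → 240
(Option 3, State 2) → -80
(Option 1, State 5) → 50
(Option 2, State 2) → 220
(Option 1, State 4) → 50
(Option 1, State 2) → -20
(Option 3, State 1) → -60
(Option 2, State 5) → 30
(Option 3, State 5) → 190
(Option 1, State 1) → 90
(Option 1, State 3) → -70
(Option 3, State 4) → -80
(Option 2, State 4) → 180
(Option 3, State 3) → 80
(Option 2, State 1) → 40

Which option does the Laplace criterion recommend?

Option 2

Row averages: Option 1=20, Option 2=142, Option 3=10
Highest average = 142 → Option 2.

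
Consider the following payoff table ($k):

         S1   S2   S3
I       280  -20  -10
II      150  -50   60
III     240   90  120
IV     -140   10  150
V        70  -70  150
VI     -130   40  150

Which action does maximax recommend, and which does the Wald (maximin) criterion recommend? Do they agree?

Row maxima: I=280, II=150, III=240, IV=150, V=150, VI=150
Best best-case = 280 → I.
Row minima: I=-20, II=-50, III=90, IV=-140, V=-70, VI=-130
Best worst-case = 90 → III.

maximax → I; maximin → III (disagree)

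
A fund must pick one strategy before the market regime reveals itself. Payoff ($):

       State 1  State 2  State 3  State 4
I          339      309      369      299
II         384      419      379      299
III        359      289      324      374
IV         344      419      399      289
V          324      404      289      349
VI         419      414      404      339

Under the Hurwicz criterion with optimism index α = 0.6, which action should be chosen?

VI

I: 0.6·369 + 0.4·299 = 341
II: 0.6·419 + 0.4·299 = 371
III: 0.6·374 + 0.4·289 = 340
IV: 0.6·419 + 0.4·289 = 367
V: 0.6·404 + 0.4·289 = 358
VI: 0.6·419 + 0.4·339 = 387
Highest Hurwicz score = 387 → VI.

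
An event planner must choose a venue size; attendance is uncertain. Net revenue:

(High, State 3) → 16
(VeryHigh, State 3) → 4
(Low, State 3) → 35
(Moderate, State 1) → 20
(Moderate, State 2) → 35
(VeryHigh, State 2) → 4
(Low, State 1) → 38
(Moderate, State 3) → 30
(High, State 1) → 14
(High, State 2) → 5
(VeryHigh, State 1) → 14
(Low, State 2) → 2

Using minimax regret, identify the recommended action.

Column bests: State 1=38, State 2=35, State 3=35.
Low regrets: 0, 33, 0 → max 33
Moderate regrets: 18, 0, 5 → max 18
High regrets: 24, 30, 19 → max 30
VeryHigh regrets: 24, 31, 31 → max 31
Smallest max regret = 18 → Moderate.

Moderate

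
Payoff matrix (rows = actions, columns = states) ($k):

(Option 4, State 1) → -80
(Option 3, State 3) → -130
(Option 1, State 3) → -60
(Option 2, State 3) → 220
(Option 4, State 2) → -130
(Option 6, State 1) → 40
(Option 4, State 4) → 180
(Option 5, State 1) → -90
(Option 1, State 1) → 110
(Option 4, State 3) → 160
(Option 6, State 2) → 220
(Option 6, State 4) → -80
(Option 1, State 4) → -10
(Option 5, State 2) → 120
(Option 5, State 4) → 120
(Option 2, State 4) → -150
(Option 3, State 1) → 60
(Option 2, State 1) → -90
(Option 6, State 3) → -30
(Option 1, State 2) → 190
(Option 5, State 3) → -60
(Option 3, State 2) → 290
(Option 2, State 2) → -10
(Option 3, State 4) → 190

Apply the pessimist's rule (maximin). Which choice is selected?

Option 1

Row minima: Option 1=-60, Option 2=-150, Option 3=-130, Option 4=-130, Option 5=-90, Option 6=-80
Best worst-case = -60 → Option 1.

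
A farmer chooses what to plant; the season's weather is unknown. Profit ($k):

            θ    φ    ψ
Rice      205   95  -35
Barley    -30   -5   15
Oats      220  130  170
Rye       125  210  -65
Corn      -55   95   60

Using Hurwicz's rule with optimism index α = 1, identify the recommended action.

Oats

Rice: 1·205 + 0·(-35) = 205
Barley: 1·15 + 0·(-30) = 15
Oats: 1·220 + 0·130 = 220
Rye: 1·210 + 0·(-65) = 210
Corn: 1·95 + 0·(-55) = 95
Highest Hurwicz score = 220 → Oats.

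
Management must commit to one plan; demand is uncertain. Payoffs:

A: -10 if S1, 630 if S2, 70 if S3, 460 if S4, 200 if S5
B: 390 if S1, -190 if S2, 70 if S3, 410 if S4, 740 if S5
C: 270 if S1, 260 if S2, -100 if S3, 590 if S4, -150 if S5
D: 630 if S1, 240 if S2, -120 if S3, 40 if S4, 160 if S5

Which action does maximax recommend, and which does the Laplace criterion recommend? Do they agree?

maximax → B; laplace → B (agree)

Row maxima: A=630, B=740, C=590, D=630
Best best-case = 740 → B.
Row averages: A=270, B=284, C=174, D=190
Highest average = 284 → B.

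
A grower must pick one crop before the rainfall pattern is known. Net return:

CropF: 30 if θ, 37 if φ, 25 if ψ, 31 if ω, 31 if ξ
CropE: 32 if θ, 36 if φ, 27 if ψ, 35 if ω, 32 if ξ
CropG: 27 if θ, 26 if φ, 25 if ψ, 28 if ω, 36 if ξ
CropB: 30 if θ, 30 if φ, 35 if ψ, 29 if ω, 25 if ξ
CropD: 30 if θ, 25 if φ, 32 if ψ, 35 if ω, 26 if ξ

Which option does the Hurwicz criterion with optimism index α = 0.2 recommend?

CropE

CropF: 0.2·37 + 0.8·25 = 27.4
CropE: 0.2·36 + 0.8·27 = 28.8
CropG: 0.2·36 + 0.8·25 = 27.2
CropB: 0.2·35 + 0.8·25 = 27
CropD: 0.2·35 + 0.8·25 = 27
Highest Hurwicz score = 28.8 → CropE.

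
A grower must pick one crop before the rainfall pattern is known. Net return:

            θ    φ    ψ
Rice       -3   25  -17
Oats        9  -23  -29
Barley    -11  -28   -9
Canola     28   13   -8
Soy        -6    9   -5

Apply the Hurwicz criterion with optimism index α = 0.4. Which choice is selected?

Canola

Rice: 0.4·25 + 0.6·(-17) = -0.2
Oats: 0.4·9 + 0.6·(-29) = -13.8
Barley: 0.4·(-9) + 0.6·(-28) = -20.4
Canola: 0.4·28 + 0.6·(-8) = 6.4
Soy: 0.4·9 + 0.6·(-6) = 0
Highest Hurwicz score = 6.4 → Canola.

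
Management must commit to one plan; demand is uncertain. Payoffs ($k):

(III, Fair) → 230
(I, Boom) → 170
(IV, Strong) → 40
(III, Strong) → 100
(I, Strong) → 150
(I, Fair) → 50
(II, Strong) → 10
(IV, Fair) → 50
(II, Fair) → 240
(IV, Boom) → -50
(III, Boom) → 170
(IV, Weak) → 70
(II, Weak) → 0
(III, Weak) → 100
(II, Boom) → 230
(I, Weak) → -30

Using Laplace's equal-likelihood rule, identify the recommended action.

III

Row averages: I=85, II=120, III=150, IV=27.5
Highest average = 150 → III.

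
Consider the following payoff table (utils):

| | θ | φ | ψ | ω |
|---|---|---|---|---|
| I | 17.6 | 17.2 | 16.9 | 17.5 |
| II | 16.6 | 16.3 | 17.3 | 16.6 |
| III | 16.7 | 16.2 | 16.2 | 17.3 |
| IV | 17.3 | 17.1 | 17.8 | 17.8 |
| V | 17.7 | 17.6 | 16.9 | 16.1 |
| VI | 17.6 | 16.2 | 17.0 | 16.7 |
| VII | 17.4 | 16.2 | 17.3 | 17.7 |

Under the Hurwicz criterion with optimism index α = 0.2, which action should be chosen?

I: 0.2·17.6 + 0.8·16.9 = 17.04
II: 0.2·17.3 + 0.8·16.3 = 16.5
III: 0.2·17.3 + 0.8·16.2 = 16.42
IV: 0.2·17.8 + 0.8·17.1 = 17.24
V: 0.2·17.7 + 0.8·16.1 = 16.42
VI: 0.2·17.6 + 0.8·16.2 = 16.48
VII: 0.2·17.7 + 0.8·16.2 = 16.5
Highest Hurwicz score = 17.24 → IV.

IV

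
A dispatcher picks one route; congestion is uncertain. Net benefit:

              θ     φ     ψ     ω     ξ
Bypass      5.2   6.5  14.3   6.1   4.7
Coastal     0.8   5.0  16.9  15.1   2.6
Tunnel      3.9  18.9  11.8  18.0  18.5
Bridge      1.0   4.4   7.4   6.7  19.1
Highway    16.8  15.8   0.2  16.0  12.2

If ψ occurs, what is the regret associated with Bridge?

9.5

Best payoff under ψ is 16.9.
Regret = 16.9 − 7.4 = 9.5.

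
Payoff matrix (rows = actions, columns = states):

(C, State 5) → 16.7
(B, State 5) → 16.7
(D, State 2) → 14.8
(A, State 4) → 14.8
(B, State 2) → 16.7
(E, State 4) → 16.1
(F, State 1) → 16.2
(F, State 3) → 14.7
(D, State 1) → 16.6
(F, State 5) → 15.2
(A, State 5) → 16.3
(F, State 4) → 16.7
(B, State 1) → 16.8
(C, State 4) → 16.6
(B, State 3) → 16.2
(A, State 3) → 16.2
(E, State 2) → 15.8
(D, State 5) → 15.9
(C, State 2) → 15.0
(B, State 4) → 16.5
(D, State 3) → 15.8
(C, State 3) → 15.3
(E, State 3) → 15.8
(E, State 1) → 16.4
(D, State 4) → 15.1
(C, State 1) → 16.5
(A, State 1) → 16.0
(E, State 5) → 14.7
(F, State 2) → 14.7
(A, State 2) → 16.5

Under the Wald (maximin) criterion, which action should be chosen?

B

Row minima: A=14.8, B=16.2, C=15.0, D=14.8, E=14.7, F=14.7
Best worst-case = 16.2 → B.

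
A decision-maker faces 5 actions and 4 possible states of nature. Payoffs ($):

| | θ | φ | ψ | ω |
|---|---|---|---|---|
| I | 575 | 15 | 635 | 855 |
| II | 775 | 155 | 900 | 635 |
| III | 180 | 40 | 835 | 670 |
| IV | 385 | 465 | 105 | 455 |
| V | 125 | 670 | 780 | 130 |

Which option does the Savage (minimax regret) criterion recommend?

II

Column bests: θ=775, φ=670, ψ=900, ω=855.
I regrets: 200, 655, 265, 0 → max 655
II regrets: 0, 515, 0, 220 → max 515
III regrets: 595, 630, 65, 185 → max 630
IV regrets: 390, 205, 795, 400 → max 795
V regrets: 650, 0, 120, 725 → max 725
Smallest max regret = 515 → II.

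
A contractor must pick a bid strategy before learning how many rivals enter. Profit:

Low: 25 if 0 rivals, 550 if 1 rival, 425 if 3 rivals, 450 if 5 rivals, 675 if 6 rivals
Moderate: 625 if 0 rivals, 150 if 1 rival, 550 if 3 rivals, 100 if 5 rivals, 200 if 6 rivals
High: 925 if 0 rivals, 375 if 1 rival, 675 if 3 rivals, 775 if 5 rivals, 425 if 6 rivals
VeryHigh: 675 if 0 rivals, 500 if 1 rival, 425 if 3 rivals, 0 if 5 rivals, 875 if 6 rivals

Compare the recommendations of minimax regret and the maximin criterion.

minimax regret → High; maximin → High (agree)

Column bests: 0 rivals=925, 1 rival=550, 3 rivals=675, 5 rivals=775, 6 rivals=875.
Low regrets: 900, 0, 250, 325, 200 → max 900
Moderate regrets: 300, 400, 125, 675, 675 → max 675
High regrets: 0, 175, 0, 0, 450 → max 450
VeryHigh regrets: 250, 50, 250, 775, 0 → max 775
Smallest max regret = 450 → High.
Row minima: Low=25, Moderate=100, High=375, VeryHigh=0
Best worst-case = 375 → High.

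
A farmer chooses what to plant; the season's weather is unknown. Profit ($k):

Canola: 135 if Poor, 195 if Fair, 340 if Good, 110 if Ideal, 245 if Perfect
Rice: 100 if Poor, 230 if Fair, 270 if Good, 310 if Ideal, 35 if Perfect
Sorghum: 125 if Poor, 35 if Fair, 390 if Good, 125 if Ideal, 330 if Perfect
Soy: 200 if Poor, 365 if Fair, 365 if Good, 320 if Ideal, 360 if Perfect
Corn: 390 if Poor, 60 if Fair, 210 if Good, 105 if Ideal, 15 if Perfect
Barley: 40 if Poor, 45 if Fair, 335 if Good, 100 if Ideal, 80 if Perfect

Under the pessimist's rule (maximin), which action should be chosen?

Row minima: Canola=110, Rice=35, Sorghum=35, Soy=200, Corn=15, Barley=40
Best worst-case = 200 → Soy.

Soy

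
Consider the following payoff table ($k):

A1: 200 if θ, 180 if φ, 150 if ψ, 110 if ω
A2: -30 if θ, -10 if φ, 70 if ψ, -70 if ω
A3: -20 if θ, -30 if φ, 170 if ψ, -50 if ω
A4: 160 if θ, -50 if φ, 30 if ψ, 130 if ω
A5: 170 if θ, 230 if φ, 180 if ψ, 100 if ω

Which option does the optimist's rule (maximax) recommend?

Row maxima: A1=200, A2=70, A3=170, A4=160, A5=230
Best best-case = 230 → A5.

A5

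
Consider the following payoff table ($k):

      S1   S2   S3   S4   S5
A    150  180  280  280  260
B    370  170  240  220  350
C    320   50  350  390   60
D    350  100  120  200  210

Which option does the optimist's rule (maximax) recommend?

Row maxima: A=280, B=370, C=390, D=350
Best best-case = 390 → C.

C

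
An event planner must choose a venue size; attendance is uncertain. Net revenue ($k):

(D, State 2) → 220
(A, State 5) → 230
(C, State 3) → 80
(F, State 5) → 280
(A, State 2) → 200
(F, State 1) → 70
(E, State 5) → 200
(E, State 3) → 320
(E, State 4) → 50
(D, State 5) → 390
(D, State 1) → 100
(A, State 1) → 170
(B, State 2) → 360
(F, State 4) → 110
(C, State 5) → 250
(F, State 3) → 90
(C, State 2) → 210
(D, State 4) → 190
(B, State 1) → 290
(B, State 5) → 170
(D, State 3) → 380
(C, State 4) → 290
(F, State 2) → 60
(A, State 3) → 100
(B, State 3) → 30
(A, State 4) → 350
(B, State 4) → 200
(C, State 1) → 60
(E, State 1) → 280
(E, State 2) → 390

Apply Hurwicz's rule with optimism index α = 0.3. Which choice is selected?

A: 0.3·350 + 0.7·100 = 175
B: 0.3·360 + 0.7·30 = 129
C: 0.3·290 + 0.7·60 = 129
D: 0.3·390 + 0.7·100 = 187
E: 0.3·390 + 0.7·50 = 152
F: 0.3·280 + 0.7·60 = 126
Highest Hurwicz score = 187 → D.

D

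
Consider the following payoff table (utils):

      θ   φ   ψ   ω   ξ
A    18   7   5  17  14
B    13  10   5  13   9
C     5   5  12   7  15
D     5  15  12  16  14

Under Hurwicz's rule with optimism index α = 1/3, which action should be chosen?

A

A: 1/3·18 + 2/3·5 = 28/3
B: 1/3·13 + 2/3·5 = 23/3
C: 1/3·15 + 2/3·5 = 25/3
D: 1/3·16 + 2/3·5 = 26/3
Highest Hurwicz score = 28/3 → A.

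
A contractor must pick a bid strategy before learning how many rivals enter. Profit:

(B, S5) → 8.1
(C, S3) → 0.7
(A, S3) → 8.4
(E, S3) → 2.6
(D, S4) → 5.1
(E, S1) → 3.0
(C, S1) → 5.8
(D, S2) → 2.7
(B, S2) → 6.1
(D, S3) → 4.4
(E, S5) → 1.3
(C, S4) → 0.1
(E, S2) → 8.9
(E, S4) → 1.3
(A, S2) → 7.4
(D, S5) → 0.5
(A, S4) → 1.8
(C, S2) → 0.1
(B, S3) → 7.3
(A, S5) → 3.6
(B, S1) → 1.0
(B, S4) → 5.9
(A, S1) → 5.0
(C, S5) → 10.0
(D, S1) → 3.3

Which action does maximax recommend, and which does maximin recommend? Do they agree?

maximax → C; maximin → A (disagree)

Row maxima: A=8.4, B=8.1, C=10.0, D=5.1, E=8.9
Best best-case = 10.0 → C.
Row minima: A=1.8, B=1.0, C=0.1, D=0.5, E=1.3
Best worst-case = 1.8 → A.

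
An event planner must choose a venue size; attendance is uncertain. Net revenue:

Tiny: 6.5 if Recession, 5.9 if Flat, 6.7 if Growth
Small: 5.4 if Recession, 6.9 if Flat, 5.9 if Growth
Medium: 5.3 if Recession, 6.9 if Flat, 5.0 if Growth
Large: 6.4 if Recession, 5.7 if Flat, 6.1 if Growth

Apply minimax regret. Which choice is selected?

Column bests: Recession=6.5, Flat=6.9, Growth=6.7.
Tiny regrets: 0.0, 1.0, 0.0 → max 1.0
Small regrets: 1.1, 0.0, 0.8 → max 1.1
Medium regrets: 1.2, 0.0, 1.7 → max 1.7
Large regrets: 0.1, 1.2, 0.6 → max 1.2
Smallest max regret = 1.0 → Tiny.

Tiny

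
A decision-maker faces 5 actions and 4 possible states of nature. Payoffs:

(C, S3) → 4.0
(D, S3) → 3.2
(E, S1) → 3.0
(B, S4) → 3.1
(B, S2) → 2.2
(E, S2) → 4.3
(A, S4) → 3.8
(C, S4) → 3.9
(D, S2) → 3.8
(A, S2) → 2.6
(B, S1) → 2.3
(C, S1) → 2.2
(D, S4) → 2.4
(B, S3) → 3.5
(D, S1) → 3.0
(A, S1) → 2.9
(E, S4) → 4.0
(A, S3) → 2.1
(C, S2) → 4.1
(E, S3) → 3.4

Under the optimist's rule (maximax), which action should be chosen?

Row maxima: A=3.8, B=3.5, C=4.1, D=3.8, E=4.3
Best best-case = 4.3 → E.

E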